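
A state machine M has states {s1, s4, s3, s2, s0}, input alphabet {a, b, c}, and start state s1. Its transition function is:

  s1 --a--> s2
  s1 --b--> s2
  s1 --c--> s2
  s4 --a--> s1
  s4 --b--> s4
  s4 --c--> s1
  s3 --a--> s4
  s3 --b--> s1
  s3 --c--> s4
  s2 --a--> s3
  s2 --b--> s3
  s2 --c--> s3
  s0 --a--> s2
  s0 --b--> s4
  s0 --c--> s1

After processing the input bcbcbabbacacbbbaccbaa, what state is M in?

start at s1
read 'b': s1 → s2
read 'c': s2 → s3
read 'b': s3 → s1
read 'c': s1 → s2
read 'b': s2 → s3
read 'a': s3 → s4
read 'b': s4 → s4
read 'b': s4 → s4
read 'a': s4 → s1
read 'c': s1 → s2
read 'a': s2 → s3
read 'c': s3 → s4
read 'b': s4 → s4
read 'b': s4 → s4
read 'b': s4 → s4
read 'a': s4 → s1
read 'c': s1 → s2
read 'c': s2 → s3
read 'b': s3 → s1
read 'a': s1 → s2
read 'a': s2 → s3

s3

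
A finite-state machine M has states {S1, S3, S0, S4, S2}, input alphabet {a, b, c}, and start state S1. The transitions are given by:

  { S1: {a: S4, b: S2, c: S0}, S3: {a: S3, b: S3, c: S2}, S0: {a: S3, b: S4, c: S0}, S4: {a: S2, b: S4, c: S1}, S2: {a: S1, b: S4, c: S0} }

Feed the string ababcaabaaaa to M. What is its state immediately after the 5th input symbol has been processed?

S1

start at S1
read 'a': S1 → S4
read 'b': S4 → S4
read 'a': S4 → S2
read 'b': S2 → S4
read 'c': S4 → S1
After 5 symbols: S1.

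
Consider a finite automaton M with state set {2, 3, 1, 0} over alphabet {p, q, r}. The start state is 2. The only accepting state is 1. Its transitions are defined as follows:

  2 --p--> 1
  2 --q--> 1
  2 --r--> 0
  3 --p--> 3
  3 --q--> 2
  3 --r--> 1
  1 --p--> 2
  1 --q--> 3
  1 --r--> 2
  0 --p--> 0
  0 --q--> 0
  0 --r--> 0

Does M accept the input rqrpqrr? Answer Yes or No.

No

2 → 0 → 0 → 0 → 0 → 0 → 0 → 0
End state 0 is not accepting.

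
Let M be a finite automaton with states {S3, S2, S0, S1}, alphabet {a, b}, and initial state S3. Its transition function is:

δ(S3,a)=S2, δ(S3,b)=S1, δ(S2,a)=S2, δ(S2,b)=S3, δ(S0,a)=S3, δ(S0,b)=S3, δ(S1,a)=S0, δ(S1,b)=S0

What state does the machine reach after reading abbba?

S3

Trace: S3 -a-> S2 -b-> S3 -b-> S1 -b-> S0 -a-> S3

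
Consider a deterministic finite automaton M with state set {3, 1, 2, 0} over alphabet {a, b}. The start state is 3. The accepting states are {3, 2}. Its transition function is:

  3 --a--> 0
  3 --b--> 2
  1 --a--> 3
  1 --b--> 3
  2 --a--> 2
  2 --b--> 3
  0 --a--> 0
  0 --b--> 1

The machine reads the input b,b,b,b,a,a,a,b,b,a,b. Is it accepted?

Trace: 3 -b-> 2 -b-> 3 -b-> 2 -b-> 3 -a-> 0 -a-> 0 -a-> 0 -b-> 1 -b-> 3 -a-> 0 -b-> 1
End state 1 is not accepting.

No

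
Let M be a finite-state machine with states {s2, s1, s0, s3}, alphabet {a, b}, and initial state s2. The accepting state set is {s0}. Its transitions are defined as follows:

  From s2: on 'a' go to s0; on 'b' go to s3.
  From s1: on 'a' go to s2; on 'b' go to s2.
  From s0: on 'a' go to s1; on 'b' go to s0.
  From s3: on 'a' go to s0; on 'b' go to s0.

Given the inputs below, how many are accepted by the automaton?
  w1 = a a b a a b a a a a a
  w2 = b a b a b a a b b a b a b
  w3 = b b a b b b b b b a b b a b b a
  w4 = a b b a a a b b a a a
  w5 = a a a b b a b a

w1: Trace: s2 -a-> s0 -a-> s1 -b-> s2 -a-> s0 -a-> s1 -b-> s2 -a-> s0 -a-> s1 -a-> s2 -a-> s0 -a-> s1  → end s1, rejected
w2: Trace: s2 -b-> s3 -a-> s0 -b-> s0 -a-> s1 -b-> s2 -a-> s0 -a-> s1 -b-> s2 -b-> s3 -a-> s0 -b-> s0 -a-> s1 -b-> s2  → end s2, rejected
w3: Trace: s2 -b-> s3 -b-> s0 -a-> s1 -b-> s2 -b-> s3 -b-> s0 -b-> s0 -b-> s0 -b-> s0 -a-> s1 -b-> s2 -b-> s3 -a-> s0 -b-> s0 -b-> s0 -a-> s1  → end s1, rejected
w4: Trace: s2 -a-> s0 -b-> s0 -b-> s0 -a-> s1 -a-> s2 -a-> s0 -b-> s0 -b-> s0 -a-> s1 -a-> s2 -a-> s0  → end s0, accepted
w5: Trace: s2 -a-> s0 -a-> s1 -a-> s2 -b-> s3 -b-> s0 -a-> s1 -b-> s2 -a-> s0  → end s0, accepted

2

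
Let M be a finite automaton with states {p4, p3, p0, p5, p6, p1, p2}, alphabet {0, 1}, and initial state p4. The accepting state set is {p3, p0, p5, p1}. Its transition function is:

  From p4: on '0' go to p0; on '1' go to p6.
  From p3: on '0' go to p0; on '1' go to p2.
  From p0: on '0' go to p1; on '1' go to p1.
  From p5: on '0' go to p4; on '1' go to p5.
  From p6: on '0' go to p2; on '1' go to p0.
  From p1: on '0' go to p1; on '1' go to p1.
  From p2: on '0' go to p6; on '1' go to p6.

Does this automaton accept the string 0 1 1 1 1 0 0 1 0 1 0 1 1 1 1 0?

Trace: p4 -0-> p0 -1-> p1 -1-> p1 -1-> p1 -1-> p1 -0-> p1 -0-> p1 -1-> p1 -0-> p1 -1-> p1 -0-> p1 -1-> p1 -1-> p1 -1-> p1 -1-> p1 -0-> p1
End state p1 is accepting.

Yes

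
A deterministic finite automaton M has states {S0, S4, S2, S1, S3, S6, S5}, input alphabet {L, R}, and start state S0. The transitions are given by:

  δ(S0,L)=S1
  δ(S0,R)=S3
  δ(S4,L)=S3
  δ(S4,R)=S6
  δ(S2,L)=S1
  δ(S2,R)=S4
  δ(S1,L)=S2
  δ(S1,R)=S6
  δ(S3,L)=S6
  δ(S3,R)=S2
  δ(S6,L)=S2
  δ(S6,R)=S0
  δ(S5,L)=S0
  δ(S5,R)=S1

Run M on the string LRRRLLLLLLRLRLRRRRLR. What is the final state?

S0 → S1 → S6 → S0 → S3 → S6 → S2 → S1 → S2 → S1 → S2 → S4 → S3 → S2 → S1 → S6 → S0 → S3 → S2 → S1 → S6

S6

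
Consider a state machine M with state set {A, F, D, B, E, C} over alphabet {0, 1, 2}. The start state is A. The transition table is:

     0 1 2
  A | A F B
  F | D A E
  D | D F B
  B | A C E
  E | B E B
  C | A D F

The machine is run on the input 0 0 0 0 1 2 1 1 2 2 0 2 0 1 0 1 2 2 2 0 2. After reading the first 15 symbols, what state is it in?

A

start at A
read '0': A → A
read '0': A → A
read '0': A → A
read '0': A → A
read '1': A → F
read '2': F → E
read '1': E → E
read '1': E → E
read '2': E → B
read '2': B → E
read '0': E → B
read '2': B → E
read '0': E → B
read '1': B → C
read '0': C → A
After 15 symbols: A.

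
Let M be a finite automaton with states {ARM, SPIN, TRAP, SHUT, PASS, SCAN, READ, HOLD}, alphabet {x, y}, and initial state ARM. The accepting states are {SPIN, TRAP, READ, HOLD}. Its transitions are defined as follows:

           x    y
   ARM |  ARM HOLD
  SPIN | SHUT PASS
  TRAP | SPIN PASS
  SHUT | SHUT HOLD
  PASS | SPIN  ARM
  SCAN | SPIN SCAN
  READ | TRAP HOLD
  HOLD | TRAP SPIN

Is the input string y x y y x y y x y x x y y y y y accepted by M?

No

Trace: ARM -y-> HOLD -x-> TRAP -y-> PASS -y-> ARM -x-> ARM -y-> HOLD -y-> SPIN -x-> SHUT -y-> HOLD -x-> TRAP -x-> SPIN -y-> PASS -y-> ARM -y-> HOLD -y-> SPIN -y-> PASS
End state PASS is not accepting.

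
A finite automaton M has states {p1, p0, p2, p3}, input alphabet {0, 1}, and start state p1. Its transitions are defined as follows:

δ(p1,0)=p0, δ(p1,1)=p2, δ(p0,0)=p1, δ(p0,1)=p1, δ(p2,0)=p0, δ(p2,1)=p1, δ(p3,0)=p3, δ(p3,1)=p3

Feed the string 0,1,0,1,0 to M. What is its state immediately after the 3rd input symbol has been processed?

Trace: p1 -0-> p0 -1-> p1 -0-> p0
After 3 symbols: p0.

p0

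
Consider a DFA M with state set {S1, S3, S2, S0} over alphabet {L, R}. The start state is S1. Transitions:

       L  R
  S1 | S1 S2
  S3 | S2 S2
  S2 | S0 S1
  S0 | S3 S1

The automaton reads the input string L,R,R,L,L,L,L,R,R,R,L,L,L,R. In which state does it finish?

S1

start at S1
read 'L': S1 → S1
read 'R': S1 → S2
read 'R': S2 → S1
read 'L': S1 → S1
read 'L': S1 → S1
read 'L': S1 → S1
read 'L': S1 → S1
read 'R': S1 → S2
read 'R': S2 → S1
read 'R': S1 → S2
read 'L': S2 → S0
read 'L': S0 → S3
read 'L': S3 → S2
read 'R': S2 → S1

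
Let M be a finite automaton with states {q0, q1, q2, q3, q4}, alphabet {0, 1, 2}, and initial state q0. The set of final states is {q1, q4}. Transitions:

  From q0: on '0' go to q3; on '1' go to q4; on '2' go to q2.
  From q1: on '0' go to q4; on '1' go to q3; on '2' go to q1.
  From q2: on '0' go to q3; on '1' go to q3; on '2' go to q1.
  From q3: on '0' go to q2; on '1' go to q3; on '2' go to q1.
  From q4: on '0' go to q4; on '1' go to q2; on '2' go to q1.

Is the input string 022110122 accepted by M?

Yes

start at q0
read '0': q0 → q3
read '2': q3 → q1
read '2': q1 → q1
read '1': q1 → q3
read '1': q3 → q3
read '0': q3 → q2
read '1': q2 → q3
read '2': q3 → q1
read '2': q1 → q1
End state q1 is accepting.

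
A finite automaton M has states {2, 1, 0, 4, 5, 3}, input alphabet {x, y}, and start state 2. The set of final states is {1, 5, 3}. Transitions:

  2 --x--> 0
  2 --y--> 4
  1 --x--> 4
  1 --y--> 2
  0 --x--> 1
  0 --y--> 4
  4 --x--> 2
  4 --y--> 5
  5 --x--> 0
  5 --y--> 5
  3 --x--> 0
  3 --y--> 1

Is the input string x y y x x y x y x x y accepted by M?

No

start at 2
read 'x': 2 → 0
read 'y': 0 → 4
read 'y': 4 → 5
read 'x': 5 → 0
read 'x': 0 → 1
read 'y': 1 → 2
read 'x': 2 → 0
read 'y': 0 → 4
read 'x': 4 → 2
read 'x': 2 → 0
read 'y': 0 → 4
End state 4 is not accepting.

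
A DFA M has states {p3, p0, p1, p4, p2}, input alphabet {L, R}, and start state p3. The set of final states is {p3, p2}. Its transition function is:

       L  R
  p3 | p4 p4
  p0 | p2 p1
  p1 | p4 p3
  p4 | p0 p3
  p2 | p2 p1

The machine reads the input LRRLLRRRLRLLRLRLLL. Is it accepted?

p3 → p4 → p3 → p4 → p0 → p2 → p1 → p3 → p4 → p0 → p1 → p4 → p0 → p1 → p4 → p3 → p4 → p0 → p2
End state p2 is accepting.

Yes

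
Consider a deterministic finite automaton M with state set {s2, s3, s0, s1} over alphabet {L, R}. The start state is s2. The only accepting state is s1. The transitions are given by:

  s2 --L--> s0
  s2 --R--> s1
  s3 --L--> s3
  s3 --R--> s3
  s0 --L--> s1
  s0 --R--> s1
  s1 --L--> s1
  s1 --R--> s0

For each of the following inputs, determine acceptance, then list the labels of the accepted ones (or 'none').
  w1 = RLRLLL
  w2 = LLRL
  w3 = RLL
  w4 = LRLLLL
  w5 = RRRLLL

w1, w2, w3, w4, w5

w1: Trace: s2 -R-> s1 -L-> s1 -R-> s0 -L-> s1 -L-> s1 -L-> s1  → end s1, accepted
w2: Trace: s2 -L-> s0 -L-> s1 -R-> s0 -L-> s1  → end s1, accepted
w3: Trace: s2 -R-> s1 -L-> s1 -L-> s1  → end s1, accepted
w4: Trace: s2 -L-> s0 -R-> s1 -L-> s1 -L-> s1 -L-> s1 -L-> s1  → end s1, accepted
w5: Trace: s2 -R-> s1 -R-> s0 -R-> s1 -L-> s1 -L-> s1 -L-> s1  → end s1, accepted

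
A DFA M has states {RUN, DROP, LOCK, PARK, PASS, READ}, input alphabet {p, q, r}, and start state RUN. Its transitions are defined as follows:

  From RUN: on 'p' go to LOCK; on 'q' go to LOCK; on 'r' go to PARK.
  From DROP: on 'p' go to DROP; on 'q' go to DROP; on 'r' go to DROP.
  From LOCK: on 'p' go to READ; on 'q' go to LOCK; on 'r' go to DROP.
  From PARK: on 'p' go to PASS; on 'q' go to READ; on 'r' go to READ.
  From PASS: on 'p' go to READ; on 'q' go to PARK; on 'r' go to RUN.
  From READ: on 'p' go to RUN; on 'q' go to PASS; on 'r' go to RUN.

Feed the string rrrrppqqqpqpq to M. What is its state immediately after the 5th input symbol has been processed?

PASS

start at RUN
read 'r': RUN → PARK
read 'r': PARK → READ
read 'r': READ → RUN
read 'r': RUN → PARK
read 'p': PARK → PASS
After 5 symbols: PASS.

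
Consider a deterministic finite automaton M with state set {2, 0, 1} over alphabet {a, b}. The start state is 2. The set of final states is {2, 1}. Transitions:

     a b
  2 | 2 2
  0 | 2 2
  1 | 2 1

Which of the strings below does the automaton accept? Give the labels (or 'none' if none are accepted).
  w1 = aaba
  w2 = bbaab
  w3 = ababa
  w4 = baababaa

w1, w2, w3, w4

w1:
  start at 2
  read 'a': 2 → 2
  read 'a': 2 → 2
  read 'b': 2 → 2
  read 'a': 2 → 2
  end 2, accepted
w2:
  start at 2
  read 'b': 2 → 2
  read 'b': 2 → 2
  read 'a': 2 → 2
  read 'a': 2 → 2
  read 'b': 2 → 2
  end 2, accepted
w3:
  start at 2
  read 'a': 2 → 2
  read 'b': 2 → 2
  read 'a': 2 → 2
  read 'b': 2 → 2
  read 'a': 2 → 2
  end 2, accepted
w4:
  start at 2
  read 'b': 2 → 2
  read 'a': 2 → 2
  read 'a': 2 → 2
  read 'b': 2 → 2
  read 'a': 2 → 2
  read 'b': 2 → 2
  read 'a': 2 → 2
  read 'a': 2 → 2
  end 2, accepted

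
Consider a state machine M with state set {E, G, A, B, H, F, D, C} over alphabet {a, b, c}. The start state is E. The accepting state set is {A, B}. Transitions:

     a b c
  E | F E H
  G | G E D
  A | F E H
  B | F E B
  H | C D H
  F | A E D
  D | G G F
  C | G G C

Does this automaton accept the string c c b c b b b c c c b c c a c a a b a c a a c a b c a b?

E → H → H → D → F → E → E → E → H → H → H → D → F → D → G → D → G → G → E → F → D → G → G → D → G → E → H → C → G
End state G is not accepting.

No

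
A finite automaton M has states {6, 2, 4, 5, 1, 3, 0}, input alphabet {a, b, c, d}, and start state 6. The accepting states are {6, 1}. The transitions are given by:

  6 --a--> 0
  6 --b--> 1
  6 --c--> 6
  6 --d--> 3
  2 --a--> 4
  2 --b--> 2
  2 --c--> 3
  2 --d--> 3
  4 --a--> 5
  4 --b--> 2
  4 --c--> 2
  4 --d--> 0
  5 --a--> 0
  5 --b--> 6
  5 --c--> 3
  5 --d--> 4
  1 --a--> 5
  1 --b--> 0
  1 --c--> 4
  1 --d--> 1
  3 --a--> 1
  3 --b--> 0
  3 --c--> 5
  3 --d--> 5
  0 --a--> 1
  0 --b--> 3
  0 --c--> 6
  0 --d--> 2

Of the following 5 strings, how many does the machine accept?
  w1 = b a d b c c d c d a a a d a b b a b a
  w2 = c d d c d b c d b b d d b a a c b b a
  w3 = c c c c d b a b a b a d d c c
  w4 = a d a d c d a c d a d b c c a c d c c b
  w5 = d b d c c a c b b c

2

w1:
  start at 6
  read 'b': 6 → 1
  read 'a': 1 → 5
  read 'd': 5 → 4
  read 'b': 4 → 2
  read 'c': 2 → 3
  read 'c': 3 → 5
  read 'd': 5 → 4
  read 'c': 4 → 2
  read 'd': 2 → 3
  read 'a': 3 → 1
  read 'a': 1 → 5
  read 'a': 5 → 0
  read 'd': 0 → 2
  read 'a': 2 → 4
  read 'b': 4 → 2
  read 'b': 2 → 2
  read 'a': 2 → 4
  read 'b': 4 → 2
  read 'a': 2 → 4
  end 4, rejected
w2:
  start at 6
  read 'c': 6 → 6
  read 'd': 6 → 3
  read 'd': 3 → 5
  read 'c': 5 → 3
  read 'd': 3 → 5
  read 'b': 5 → 6
  read 'c': 6 → 6
  read 'd': 6 → 3
  read 'b': 3 → 0
  read 'b': 0 → 3
  read 'd': 3 → 5
  read 'd': 5 → 4
  read 'b': 4 → 2
  read 'a': 2 → 4
  read 'a': 4 → 5
  read 'c': 5 → 3
  read 'b': 3 → 0
  read 'b': 0 → 3
  read 'a': 3 → 1
  end 1, accepted
w3:
  start at 6
  read 'c': 6 → 6
  read 'c': 6 → 6
  read 'c': 6 → 6
  read 'c': 6 → 6
  read 'd': 6 → 3
  read 'b': 3 → 0
  read 'a': 0 → 1
  read 'b': 1 → 0
  read 'a': 0 → 1
  read 'b': 1 → 0
  read 'a': 0 → 1
  read 'd': 1 → 1
  read 'd': 1 → 1
  read 'c': 1 → 4
  read 'c': 4 → 2
  end 2, rejected
w4:
  start at 6
  read 'a': 6 → 0
  read 'd': 0 → 2
  read 'a': 2 → 4
  read 'd': 4 → 0
  read 'c': 0 → 6
  read 'd': 6 → 3
  read 'a': 3 → 1
  read 'c': 1 → 4
  read 'd': 4 → 0
  read 'a': 0 → 1
  read 'd': 1 → 1
  read 'b': 1 → 0
  read 'c': 0 → 6
  read 'c': 6 → 6
  read 'a': 6 → 0
  read 'c': 0 → 6
  read 'd': 6 → 3
  read 'c': 3 → 5
  read 'c': 5 → 3
  read 'b': 3 → 0
  end 0, rejected
w5:
  start at 6
  read 'd': 6 → 3
  read 'b': 3 → 0
  read 'd': 0 → 2
  read 'c': 2 → 3
  read 'c': 3 → 5
  read 'a': 5 → 0
  read 'c': 0 → 6
  read 'b': 6 → 1
  read 'b': 1 → 0
  read 'c': 0 → 6
  end 6, accepted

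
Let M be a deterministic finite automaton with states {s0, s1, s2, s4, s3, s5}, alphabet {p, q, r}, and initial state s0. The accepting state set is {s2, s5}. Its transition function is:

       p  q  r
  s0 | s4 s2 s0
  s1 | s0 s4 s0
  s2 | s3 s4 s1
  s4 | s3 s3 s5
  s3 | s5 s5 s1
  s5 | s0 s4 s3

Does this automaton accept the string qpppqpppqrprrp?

Trace: s0 -q-> s2 -p-> s3 -p-> s5 -p-> s0 -q-> s2 -p-> s3 -p-> s5 -p-> s0 -q-> s2 -r-> s1 -p-> s0 -r-> s0 -r-> s0 -p-> s4
End state s4 is not accepting.

No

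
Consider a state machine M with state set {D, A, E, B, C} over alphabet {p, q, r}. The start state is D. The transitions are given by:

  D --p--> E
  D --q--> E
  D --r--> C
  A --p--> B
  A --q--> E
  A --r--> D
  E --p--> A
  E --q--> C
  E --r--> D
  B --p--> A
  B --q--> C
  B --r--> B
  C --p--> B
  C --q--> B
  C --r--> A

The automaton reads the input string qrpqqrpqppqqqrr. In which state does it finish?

D → E → D → E → C → B → B → A → E → A → B → C → B → C → A → D

D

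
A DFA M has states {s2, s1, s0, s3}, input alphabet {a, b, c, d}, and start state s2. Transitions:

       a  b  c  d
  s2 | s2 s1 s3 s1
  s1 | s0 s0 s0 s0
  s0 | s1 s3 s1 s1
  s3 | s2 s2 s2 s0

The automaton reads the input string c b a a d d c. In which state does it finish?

s2 → s3 → s2 → s2 → s2 → s1 → s0 → s1

s1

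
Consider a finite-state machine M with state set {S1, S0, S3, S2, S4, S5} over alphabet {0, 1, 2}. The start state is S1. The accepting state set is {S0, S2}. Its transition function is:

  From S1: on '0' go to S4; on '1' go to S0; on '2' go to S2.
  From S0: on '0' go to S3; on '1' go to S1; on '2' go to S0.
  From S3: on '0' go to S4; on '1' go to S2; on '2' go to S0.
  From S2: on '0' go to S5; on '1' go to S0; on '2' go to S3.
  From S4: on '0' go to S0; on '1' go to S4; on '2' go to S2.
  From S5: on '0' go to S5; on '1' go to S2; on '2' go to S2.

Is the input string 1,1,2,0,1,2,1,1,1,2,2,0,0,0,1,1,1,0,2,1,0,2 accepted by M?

S1 → S0 → S1 → S2 → S5 → S2 → S3 → S2 → S0 → S1 → S2 → S3 → S4 → S0 → S3 → S2 → S0 → S1 → S4 → S2 → S0 → S3 → S0
End state S0 is accepting.

Yes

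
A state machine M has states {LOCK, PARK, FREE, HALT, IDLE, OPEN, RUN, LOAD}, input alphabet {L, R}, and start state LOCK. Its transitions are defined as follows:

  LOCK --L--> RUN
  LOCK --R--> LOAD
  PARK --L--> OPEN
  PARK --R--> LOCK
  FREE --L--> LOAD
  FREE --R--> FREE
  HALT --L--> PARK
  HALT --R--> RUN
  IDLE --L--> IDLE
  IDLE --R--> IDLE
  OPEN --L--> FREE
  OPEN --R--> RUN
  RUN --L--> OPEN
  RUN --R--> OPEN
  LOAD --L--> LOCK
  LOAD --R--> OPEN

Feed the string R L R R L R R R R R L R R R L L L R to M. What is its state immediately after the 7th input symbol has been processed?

FREE

LOCK → LOAD → LOCK → LOAD → OPEN → FREE → FREE → FREE
After 7 symbols: FREE.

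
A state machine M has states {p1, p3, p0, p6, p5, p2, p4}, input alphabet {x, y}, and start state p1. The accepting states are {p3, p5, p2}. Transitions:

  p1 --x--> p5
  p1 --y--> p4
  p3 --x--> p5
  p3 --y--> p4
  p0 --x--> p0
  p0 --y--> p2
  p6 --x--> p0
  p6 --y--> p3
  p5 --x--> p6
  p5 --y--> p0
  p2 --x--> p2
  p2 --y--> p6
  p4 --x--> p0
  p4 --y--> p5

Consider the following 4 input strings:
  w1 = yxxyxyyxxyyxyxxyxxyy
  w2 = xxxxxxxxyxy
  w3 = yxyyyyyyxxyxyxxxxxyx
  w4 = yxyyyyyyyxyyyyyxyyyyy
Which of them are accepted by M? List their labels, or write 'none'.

w3, w4

w1: p1 → p4 → p0 → p0 → p2 → p2 → p6 → p3 → p5 → p6 → p3 → p4 → p0 → p2 → p2 → p2 → p6 → p0 → p0 → p2 → p6  → end p6, rejected
w2: p1 → p5 → p6 → p0 → p0 → p0 → p0 → p0 → p0 → p2 → p2 → p6  → end p6, rejected
w3: p1 → p4 → p0 → p2 → p6 → p3 → p4 → p5 → p0 → p0 → p0 → p2 → p2 → p6 → p0 → p0 → p0 → p0 → p0 → p2 → p2  → end p2, accepted
w4: p1 → p4 → p0 → p2 → p6 → p3 → p4 → p5 → p0 → p2 → p2 → p6 → p3 → p4 → p5 → p0 → p0 → p2 → p6 → p3 → p4 → p5  → end p5, accepted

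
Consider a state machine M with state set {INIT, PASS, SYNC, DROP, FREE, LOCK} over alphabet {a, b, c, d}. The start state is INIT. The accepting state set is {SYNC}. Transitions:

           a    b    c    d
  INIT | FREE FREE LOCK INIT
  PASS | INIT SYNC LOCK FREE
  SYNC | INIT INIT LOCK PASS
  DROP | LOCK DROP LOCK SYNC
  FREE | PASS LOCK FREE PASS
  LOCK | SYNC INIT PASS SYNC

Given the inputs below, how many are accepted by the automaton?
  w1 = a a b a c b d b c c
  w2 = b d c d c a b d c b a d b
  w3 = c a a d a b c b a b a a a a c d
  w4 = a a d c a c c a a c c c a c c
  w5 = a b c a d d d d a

w1:
  start at INIT
  read 'a': INIT → FREE
  read 'a': FREE → PASS
  read 'b': PASS → SYNC
  read 'a': SYNC → INIT
  read 'c': INIT → LOCK
  read 'b': LOCK → INIT
  read 'd': INIT → INIT
  read 'b': INIT → FREE
  read 'c': FREE → FREE
  read 'c': FREE → FREE
  end FREE, rejected
w2:
  start at INIT
  read 'b': INIT → FREE
  read 'd': FREE → PASS
  read 'c': PASS → LOCK
  read 'd': LOCK → SYNC
  read 'c': SYNC → LOCK
  read 'a': LOCK → SYNC
  read 'b': SYNC → INIT
  read 'd': INIT → INIT
  read 'c': INIT → LOCK
  read 'b': LOCK → INIT
  read 'a': INIT → FREE
  read 'd': FREE → PASS
  read 'b': PASS → SYNC
  end SYNC, accepted
w3:
  start at INIT
  read 'c': INIT → LOCK
  read 'a': LOCK → SYNC
  read 'a': SYNC → INIT
  read 'd': INIT → INIT
  read 'a': INIT → FREE
  read 'b': FREE → LOCK
  read 'c': LOCK → PASS
  read 'b': PASS → SYNC
  read 'a': SYNC → INIT
  read 'b': INIT → FREE
  read 'a': FREE → PASS
  read 'a': PASS → INIT
  read 'a': INIT → FREE
  read 'a': FREE → PASS
  read 'c': PASS → LOCK
  read 'd': LOCK → SYNC
  end SYNC, accepted
w4:
  start at INIT
  read 'a': INIT → FREE
  read 'a': FREE → PASS
  read 'd': PASS → FREE
  read 'c': FREE → FREE
  read 'a': FREE → PASS
  read 'c': PASS → LOCK
  read 'c': LOCK → PASS
  read 'a': PASS → INIT
  read 'a': INIT → FREE
  read 'c': FREE → FREE
  read 'c': FREE → FREE
  read 'c': FREE → FREE
  read 'a': FREE → PASS
  read 'c': PASS → LOCK
  read 'c': LOCK → PASS
  end PASS, rejected
w5:
  start at INIT
  read 'a': INIT → FREE
  read 'b': FREE → LOCK
  read 'c': LOCK → PASS
  read 'a': PASS → INIT
  read 'd': INIT → INIT
  read 'd': INIT → INIT
  read 'd': INIT → INIT
  read 'd': INIT → INIT
  read 'a': INIT → FREE
  end FREE, rejected

2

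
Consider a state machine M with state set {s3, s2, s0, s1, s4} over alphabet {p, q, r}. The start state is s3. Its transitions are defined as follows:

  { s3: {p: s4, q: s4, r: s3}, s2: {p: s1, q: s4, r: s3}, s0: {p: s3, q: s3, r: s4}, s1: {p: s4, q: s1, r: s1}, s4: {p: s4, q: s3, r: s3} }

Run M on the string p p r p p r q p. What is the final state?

Trace: s3 -p-> s4 -p-> s4 -r-> s3 -p-> s4 -p-> s4 -r-> s3 -q-> s4 -p-> s4

s4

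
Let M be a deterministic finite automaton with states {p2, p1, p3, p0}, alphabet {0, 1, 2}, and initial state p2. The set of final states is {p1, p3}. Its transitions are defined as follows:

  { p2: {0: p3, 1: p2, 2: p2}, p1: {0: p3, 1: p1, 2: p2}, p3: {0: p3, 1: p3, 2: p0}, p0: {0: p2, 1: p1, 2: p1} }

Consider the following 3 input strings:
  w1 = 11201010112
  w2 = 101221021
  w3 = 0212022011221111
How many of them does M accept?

2

w1: p2 → p2 → p2 → p2 → p3 → p3 → p3 → p3 → p3 → p3 → p3 → p0  → end p0, rejected
w2: p2 → p2 → p3 → p3 → p0 → p1 → p1 → p3 → p0 → p1  → end p1, accepted
w3: p2 → p3 → p0 → p1 → p2 → p3 → p0 → p1 → p3 → p3 → p3 → p0 → p1 → p1 → p1 → p1 → p1  → end p1, accepted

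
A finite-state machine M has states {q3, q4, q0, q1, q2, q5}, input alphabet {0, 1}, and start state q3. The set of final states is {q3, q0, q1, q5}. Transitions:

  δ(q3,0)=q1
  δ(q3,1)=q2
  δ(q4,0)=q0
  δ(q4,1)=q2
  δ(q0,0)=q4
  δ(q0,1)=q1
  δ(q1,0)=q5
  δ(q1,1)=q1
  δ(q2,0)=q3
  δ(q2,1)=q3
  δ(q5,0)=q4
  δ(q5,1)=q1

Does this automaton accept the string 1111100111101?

q3 → q2 → q3 → q2 → q3 → q2 → q3 → q1 → q1 → q1 → q1 → q1 → q5 → q1
End state q1 is accepting.

Yes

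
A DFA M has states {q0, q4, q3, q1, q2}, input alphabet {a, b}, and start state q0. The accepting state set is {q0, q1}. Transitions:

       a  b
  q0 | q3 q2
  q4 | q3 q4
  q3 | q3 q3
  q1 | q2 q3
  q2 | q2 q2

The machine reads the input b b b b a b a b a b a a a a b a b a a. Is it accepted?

q0 → q2 → q2 → q2 → q2 → q2 → q2 → q2 → q2 → q2 → q2 → q2 → q2 → q2 → q2 → q2 → q2 → q2 → q2 → q2
End state q2 is not accepting.

No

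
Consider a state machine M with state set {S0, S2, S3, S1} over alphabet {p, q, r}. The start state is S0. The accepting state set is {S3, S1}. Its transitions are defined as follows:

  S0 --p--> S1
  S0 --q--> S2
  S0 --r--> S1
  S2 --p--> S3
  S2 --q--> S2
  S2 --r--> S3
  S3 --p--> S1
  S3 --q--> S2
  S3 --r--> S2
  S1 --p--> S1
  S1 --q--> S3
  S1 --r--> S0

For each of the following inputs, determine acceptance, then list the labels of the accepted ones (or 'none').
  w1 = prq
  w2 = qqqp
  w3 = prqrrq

w1: Trace: S0 -p-> S1 -r-> S0 -q-> S2  → end S2, rejected
w2: Trace: S0 -q-> S2 -q-> S2 -q-> S2 -p-> S3  → end S3, accepted
w3: Trace: S0 -p-> S1 -r-> S0 -q-> S2 -r-> S3 -r-> S2 -q-> S2  → end S2, rejected

w2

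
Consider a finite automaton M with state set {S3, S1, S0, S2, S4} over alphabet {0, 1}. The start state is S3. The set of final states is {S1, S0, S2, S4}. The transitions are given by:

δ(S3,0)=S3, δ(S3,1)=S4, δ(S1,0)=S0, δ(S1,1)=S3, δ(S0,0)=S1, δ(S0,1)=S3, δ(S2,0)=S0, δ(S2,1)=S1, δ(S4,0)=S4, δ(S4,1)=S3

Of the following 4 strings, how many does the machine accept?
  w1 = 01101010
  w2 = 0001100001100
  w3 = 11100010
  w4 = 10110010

0

w1:
  start at S3
  read '0': S3 → S3
  read '1': S3 → S4
  read '1': S4 → S3
  read '0': S3 → S3
  read '1': S3 → S4
  read '0': S4 → S4
  read '1': S4 → S3
  read '0': S3 → S3
  end S3, rejected
w2:
  start at S3
  read '0': S3 → S3
  read '0': S3 → S3
  read '0': S3 → S3
  read '1': S3 → S4
  read '1': S4 → S3
  read '0': S3 → S3
  read '0': S3 → S3
  read '0': S3 → S3
  read '0': S3 → S3
  read '1': S3 → S4
  read '1': S4 → S3
  read '0': S3 → S3
  read '0': S3 → S3
  end S3, rejected
w3:
  start at S3
  read '1': S3 → S4
  read '1': S4 → S3
  read '1': S3 → S4
  read '0': S4 → S4
  read '0': S4 → S4
  read '0': S4 → S4
  read '1': S4 → S3
  read '0': S3 → S3
  end S3, rejected
w4:
  start at S3
  read '1': S3 → S4
  read '0': S4 → S4
  read '1': S4 → S3
  read '1': S3 → S4
  read '0': S4 → S4
  read '0': S4 → S4
  read '1': S4 → S3
  read '0': S3 → S3
  end S3, rejected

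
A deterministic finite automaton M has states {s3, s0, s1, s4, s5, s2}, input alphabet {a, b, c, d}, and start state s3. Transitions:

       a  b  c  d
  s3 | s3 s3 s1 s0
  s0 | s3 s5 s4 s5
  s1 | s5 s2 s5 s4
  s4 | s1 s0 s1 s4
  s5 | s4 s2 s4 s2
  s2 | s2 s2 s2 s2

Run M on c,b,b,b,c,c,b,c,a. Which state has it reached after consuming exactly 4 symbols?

start at s3
read 'c': s3 → s1
read 'b': s1 → s2
read 'b': s2 → s2
read 'b': s2 → s2
After 4 symbols: s2.

s2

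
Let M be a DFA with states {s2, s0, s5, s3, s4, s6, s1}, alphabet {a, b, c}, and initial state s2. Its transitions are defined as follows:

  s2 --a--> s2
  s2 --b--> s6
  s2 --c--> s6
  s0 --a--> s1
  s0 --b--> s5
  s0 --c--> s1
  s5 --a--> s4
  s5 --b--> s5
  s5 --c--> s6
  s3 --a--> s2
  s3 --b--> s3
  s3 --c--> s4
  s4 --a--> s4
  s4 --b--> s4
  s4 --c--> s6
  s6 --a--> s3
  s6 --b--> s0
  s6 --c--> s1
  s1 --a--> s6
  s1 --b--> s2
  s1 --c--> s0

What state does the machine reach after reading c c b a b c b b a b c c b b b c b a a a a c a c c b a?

Trace: s2 -c-> s6 -c-> s1 -b-> s2 -a-> s2 -b-> s6 -c-> s1 -b-> s2 -b-> s6 -a-> s3 -b-> s3 -c-> s4 -c-> s6 -b-> s0 -b-> s5 -b-> s5 -c-> s6 -b-> s0 -a-> s1 -a-> s6 -a-> s3 -a-> s2 -c-> s6 -a-> s3 -c-> s4 -c-> s6 -b-> s0 -a-> s1

s1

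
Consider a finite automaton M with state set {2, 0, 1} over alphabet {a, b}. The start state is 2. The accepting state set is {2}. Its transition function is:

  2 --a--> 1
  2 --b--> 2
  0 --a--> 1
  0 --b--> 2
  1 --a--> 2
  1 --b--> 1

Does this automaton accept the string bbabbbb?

Trace: 2 -b-> 2 -b-> 2 -a-> 1 -b-> 1 -b-> 1 -b-> 1 -b-> 1
End state 1 is not accepting.

No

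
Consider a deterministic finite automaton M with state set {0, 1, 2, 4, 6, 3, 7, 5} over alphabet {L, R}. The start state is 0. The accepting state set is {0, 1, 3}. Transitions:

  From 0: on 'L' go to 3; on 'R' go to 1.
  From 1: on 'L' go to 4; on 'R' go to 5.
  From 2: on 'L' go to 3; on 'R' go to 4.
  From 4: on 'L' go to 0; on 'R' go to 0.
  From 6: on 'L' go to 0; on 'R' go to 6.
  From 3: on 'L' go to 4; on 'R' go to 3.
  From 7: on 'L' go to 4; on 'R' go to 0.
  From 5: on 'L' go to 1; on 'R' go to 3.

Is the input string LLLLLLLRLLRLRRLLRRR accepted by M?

Yes

0 → 3 → 4 → 0 → 3 → 4 → 0 → 3 → 3 → 4 → 0 → 1 → 4 → 0 → 1 → 4 → 0 → 1 → 5 → 3
End state 3 is accepting.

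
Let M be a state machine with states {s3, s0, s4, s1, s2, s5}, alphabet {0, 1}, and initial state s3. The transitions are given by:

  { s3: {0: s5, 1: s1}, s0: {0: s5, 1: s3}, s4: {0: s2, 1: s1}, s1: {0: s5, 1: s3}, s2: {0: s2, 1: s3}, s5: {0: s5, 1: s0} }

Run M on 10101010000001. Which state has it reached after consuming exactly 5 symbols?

s0

s3 → s1 → s5 → s0 → s5 → s0
After 5 symbols: s0.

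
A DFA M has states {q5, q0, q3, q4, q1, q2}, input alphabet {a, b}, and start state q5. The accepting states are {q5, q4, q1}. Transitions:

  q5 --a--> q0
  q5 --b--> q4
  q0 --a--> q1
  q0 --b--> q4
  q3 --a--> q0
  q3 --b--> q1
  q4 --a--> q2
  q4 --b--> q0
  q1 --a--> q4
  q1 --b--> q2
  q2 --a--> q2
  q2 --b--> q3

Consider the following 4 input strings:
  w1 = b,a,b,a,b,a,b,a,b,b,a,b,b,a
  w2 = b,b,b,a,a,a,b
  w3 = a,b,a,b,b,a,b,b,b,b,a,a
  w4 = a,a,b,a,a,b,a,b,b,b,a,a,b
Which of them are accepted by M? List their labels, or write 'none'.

w1: Trace: q5 -b-> q4 -a-> q2 -b-> q3 -a-> q0 -b-> q4 -a-> q2 -b-> q3 -a-> q0 -b-> q4 -b-> q0 -a-> q1 -b-> q2 -b-> q3 -a-> q0  → end q0, rejected
w2: Trace: q5 -b-> q4 -b-> q0 -b-> q4 -a-> q2 -a-> q2 -a-> q2 -b-> q3  → end q3, rejected
w3: Trace: q5 -a-> q0 -b-> q4 -a-> q2 -b-> q3 -b-> q1 -a-> q4 -b-> q0 -b-> q4 -b-> q0 -b-> q4 -a-> q2 -a-> q2  → end q2, rejected
w4: Trace: q5 -a-> q0 -a-> q1 -b-> q2 -a-> q2 -a-> q2 -b-> q3 -a-> q0 -b-> q4 -b-> q0 -b-> q4 -a-> q2 -a-> q2 -b-> q3  → end q3, rejected

none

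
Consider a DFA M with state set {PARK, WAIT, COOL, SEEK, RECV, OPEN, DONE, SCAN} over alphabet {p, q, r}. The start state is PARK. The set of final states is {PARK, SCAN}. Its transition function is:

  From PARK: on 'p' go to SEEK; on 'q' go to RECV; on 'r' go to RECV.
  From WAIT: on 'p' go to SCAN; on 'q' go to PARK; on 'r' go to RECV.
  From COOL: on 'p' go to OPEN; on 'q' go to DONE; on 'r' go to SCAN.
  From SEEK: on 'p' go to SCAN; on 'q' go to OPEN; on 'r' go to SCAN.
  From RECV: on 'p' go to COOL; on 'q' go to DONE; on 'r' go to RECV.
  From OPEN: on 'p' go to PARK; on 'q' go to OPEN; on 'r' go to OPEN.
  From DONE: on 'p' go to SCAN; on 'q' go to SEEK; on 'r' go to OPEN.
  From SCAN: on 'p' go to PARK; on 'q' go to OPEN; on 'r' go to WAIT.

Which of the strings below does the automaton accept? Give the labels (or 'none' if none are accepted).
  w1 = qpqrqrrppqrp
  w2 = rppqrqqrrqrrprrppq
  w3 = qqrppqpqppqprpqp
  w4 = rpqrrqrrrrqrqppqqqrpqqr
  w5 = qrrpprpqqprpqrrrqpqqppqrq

w1, w3

w1: PARK → RECV → COOL → DONE → OPEN → OPEN → OPEN → OPEN → PARK → SEEK → OPEN → OPEN → PARK  → end PARK, accepted
w2: PARK → RECV → COOL → OPEN → OPEN → OPEN → OPEN → OPEN → OPEN → OPEN → OPEN → OPEN → OPEN → PARK → RECV → RECV → COOL → OPEN → OPEN  → end OPEN, rejected
w3: PARK → RECV → DONE → OPEN → PARK → SEEK → OPEN → PARK → RECV → COOL → OPEN → OPEN → PARK → RECV → COOL → DONE → SCAN  → end SCAN, accepted
w4: PARK → RECV → COOL → DONE → OPEN → OPEN → OPEN → OPEN → OPEN → OPEN → OPEN → OPEN → OPEN → OPEN → PARK → SEEK → OPEN → OPEN → OPEN → OPEN → PARK → RECV → DONE → OPEN  → end OPEN, rejected
w5: PARK → RECV → RECV → RECV → COOL → OPEN → OPEN → PARK → RECV → DONE → SCAN → WAIT → SCAN → OPEN → OPEN → OPEN → OPEN → OPEN → PARK → RECV → DONE → SCAN → PARK → RECV → RECV → DONE  → end DONE, rejected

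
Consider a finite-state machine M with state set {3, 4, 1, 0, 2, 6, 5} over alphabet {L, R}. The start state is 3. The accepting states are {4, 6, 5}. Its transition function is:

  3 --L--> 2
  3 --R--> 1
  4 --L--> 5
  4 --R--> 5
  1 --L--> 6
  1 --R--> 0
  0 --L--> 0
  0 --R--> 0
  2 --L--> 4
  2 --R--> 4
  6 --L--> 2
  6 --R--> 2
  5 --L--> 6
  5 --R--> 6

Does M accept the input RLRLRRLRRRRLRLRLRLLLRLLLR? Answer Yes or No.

start at 3
read 'R': 3 → 1
read 'L': 1 → 6
read 'R': 6 → 2
read 'L': 2 → 4
read 'R': 4 → 5
read 'R': 5 → 6
read 'L': 6 → 2
read 'R': 2 → 4
read 'R': 4 → 5
read 'R': 5 → 6
read 'R': 6 → 2
read 'L': 2 → 4
read 'R': 4 → 5
read 'L': 5 → 6
read 'R': 6 → 2
read 'L': 2 → 4
read 'R': 4 → 5
read 'L': 5 → 6
read 'L': 6 → 2
read 'L': 2 → 4
read 'R': 4 → 5
read 'L': 5 → 6
read 'L': 6 → 2
read 'L': 2 → 4
read 'R': 4 → 5
End state 5 is accepting.

Yes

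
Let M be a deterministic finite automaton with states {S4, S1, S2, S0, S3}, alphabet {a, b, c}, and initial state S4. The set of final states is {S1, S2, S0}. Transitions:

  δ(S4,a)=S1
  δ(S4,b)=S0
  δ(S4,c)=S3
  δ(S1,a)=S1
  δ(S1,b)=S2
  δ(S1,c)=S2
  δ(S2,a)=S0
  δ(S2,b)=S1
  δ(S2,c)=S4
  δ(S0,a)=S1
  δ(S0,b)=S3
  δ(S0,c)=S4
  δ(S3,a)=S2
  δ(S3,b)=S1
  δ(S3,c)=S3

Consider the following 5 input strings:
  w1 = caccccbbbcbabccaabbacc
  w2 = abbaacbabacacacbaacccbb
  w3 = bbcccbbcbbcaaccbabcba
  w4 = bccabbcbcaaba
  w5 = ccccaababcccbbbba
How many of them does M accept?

4

w1: S4 → S3 → S2 → S4 → S3 → S3 → S3 → S1 → S2 → S1 → S2 → S1 → S1 → S2 → S4 → S3 → S2 → S0 → S3 → S1 → S1 → S2 → S4  → end S4, rejected
w2: S4 → S1 → S2 → S1 → S1 → S1 → S2 → S1 → S1 → S2 → S0 → S4 → S1 → S2 → S0 → S4 → S0 → S1 → S1 → S2 → S4 → S3 → S1 → S2  → end S2, accepted
w3: S4 → S0 → S3 → S3 → S3 → S3 → S1 → S2 → S4 → S0 → S3 → S3 → S2 → S0 → S4 → S3 → S1 → S1 → S2 → S4 → S0 → S1  → end S1, accepted
w4: S4 → S0 → S4 → S3 → S2 → S1 → S2 → S4 → S0 → S4 → S1 → S1 → S2 → S0  → end S0, accepted
w5: S4 → S3 → S3 → S3 → S3 → S2 → S0 → S3 → S2 → S1 → S2 → S4 → S3 → S1 → S2 → S1 → S2 → S0  → end S0, accepted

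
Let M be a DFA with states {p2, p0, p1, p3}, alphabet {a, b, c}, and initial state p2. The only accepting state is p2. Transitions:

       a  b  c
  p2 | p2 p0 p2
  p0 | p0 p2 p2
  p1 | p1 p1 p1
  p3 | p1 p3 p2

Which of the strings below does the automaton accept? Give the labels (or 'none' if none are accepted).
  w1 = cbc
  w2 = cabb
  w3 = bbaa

w1: Trace: p2 -c-> p2 -b-> p0 -c-> p2  → end p2, accepted
w2: Trace: p2 -c-> p2 -a-> p2 -b-> p0 -b-> p2  → end p2, accepted
w3: Trace: p2 -b-> p0 -b-> p2 -a-> p2 -a-> p2  → end p2, accepted

w1, w2, w3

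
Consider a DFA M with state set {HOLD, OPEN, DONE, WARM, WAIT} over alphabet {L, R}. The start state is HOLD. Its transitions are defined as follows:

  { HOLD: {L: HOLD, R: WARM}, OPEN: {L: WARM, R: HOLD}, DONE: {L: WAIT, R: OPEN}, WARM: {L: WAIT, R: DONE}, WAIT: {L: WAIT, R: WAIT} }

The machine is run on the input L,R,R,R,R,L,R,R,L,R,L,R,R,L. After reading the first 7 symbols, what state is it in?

Trace: HOLD -L-> HOLD -R-> WARM -R-> DONE -R-> OPEN -R-> HOLD -L-> HOLD -R-> WARM
After 7 symbols: WARM.

WARM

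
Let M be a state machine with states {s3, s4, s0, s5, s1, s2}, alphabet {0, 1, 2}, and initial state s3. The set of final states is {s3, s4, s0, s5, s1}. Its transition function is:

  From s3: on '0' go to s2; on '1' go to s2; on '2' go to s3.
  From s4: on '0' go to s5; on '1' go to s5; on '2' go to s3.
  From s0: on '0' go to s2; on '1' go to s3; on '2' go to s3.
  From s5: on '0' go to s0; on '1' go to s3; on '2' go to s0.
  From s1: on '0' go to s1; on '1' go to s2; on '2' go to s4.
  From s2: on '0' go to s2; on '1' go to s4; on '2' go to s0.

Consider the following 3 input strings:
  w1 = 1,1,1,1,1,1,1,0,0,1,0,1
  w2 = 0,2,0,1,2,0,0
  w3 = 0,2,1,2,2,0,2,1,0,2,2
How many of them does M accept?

w1: Trace: s3 -1-> s2 -1-> s4 -1-> s5 -1-> s3 -1-> s2 -1-> s4 -1-> s5 -0-> s0 -0-> s2 -1-> s4 -0-> s5 -1-> s3  → end s3, accepted
w2: Trace: s3 -0-> s2 -2-> s0 -0-> s2 -1-> s4 -2-> s3 -0-> s2 -0-> s2  → end s2, rejected
w3: Trace: s3 -0-> s2 -2-> s0 -1-> s3 -2-> s3 -2-> s3 -0-> s2 -2-> s0 -1-> s3 -0-> s2 -2-> s0 -2-> s3  → end s3, accepted

2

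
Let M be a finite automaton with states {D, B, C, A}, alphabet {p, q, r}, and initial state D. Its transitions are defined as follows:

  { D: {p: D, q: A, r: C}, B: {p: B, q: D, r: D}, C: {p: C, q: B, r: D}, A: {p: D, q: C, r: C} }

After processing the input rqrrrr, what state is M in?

Trace: D -r-> C -q-> B -r-> D -r-> C -r-> D -r-> C

C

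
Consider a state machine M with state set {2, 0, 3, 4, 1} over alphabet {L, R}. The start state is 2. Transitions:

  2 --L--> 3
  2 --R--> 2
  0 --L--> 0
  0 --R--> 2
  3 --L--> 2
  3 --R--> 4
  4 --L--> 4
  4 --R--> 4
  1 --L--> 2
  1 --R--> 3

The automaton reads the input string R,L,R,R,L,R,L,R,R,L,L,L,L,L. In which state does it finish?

start at 2
read 'R': 2 → 2
read 'L': 2 → 3
read 'R': 3 → 4
read 'R': 4 → 4
read 'L': 4 → 4
read 'R': 4 → 4
read 'L': 4 → 4
read 'R': 4 → 4
read 'R': 4 → 4
read 'L': 4 → 4
read 'L': 4 → 4
read 'L': 4 → 4
read 'L': 4 → 4
read 'L': 4 → 4

4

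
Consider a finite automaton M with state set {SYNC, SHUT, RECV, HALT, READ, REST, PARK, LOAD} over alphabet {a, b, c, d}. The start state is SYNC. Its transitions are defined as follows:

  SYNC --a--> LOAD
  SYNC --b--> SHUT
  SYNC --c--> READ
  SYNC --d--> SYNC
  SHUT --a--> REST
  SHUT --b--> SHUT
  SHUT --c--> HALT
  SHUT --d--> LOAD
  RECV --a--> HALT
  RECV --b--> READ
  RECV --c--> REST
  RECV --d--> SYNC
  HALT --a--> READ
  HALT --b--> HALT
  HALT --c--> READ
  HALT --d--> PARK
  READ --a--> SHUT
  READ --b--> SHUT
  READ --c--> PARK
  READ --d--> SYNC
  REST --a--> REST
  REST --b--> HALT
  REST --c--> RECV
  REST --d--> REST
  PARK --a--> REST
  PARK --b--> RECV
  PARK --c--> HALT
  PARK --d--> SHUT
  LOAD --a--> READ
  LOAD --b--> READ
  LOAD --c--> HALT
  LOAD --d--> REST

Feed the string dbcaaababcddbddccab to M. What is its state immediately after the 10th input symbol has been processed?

HALT

SYNC → SYNC → SHUT → HALT → READ → SHUT → REST → HALT → READ → SHUT → HALT
After 10 symbols: HALT.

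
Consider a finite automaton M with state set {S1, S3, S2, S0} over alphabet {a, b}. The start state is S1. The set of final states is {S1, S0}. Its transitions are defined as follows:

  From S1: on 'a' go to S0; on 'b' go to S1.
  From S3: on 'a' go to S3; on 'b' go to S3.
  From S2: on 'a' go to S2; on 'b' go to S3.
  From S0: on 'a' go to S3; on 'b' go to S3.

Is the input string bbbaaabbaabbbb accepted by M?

start at S1
read 'b': S1 → S1
read 'b': S1 → S1
read 'b': S1 → S1
read 'a': S1 → S0
read 'a': S0 → S3
read 'a': S3 → S3
read 'b': S3 → S3
read 'b': S3 → S3
read 'a': S3 → S3
read 'a': S3 → S3
read 'b': S3 → S3
read 'b': S3 → S3
read 'b': S3 → S3
read 'b': S3 → S3
End state S3 is not accepting.

No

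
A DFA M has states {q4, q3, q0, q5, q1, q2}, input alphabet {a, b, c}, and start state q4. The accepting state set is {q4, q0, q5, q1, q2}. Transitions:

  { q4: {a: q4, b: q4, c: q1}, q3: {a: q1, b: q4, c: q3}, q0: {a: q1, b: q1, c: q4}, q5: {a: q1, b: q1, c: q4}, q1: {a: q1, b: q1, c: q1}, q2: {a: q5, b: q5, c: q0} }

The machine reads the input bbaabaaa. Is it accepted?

Trace: q4 -b-> q4 -b-> q4 -a-> q4 -a-> q4 -b-> q4 -a-> q4 -a-> q4 -a-> q4
End state q4 is accepting.

Yes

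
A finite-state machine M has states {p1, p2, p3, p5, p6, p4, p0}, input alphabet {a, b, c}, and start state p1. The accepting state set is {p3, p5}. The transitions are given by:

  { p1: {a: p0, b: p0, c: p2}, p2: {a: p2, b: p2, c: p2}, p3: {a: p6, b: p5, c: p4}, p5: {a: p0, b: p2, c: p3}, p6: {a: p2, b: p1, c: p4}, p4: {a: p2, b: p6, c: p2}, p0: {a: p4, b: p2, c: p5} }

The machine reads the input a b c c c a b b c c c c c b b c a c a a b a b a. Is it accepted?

Trace: p1 -a-> p0 -b-> p2 -c-> p2 -c-> p2 -c-> p2 -a-> p2 -b-> p2 -b-> p2 -c-> p2 -c-> p2 -c-> p2 -c-> p2 -c-> p2 -b-> p2 -b-> p2 -c-> p2 -a-> p2 -c-> p2 -a-> p2 -a-> p2 -b-> p2 -a-> p2 -b-> p2 -a-> p2
End state p2 is not accepting.

No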